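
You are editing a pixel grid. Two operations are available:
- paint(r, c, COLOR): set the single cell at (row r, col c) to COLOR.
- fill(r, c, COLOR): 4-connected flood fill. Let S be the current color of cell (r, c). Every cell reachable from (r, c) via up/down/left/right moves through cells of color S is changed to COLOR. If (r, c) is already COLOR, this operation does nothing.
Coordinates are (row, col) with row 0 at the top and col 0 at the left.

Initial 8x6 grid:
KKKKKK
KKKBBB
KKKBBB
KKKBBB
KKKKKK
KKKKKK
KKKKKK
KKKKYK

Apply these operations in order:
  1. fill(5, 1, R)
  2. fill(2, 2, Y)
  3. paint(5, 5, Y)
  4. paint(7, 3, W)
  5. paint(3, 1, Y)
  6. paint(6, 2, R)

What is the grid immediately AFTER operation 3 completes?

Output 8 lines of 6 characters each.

After op 1 fill(5,1,R) [38 cells changed]:
RRRRRR
RRRBBB
RRRBBB
RRRBBB
RRRRRR
RRRRRR
RRRRRR
RRRRYR
After op 2 fill(2,2,Y) [38 cells changed]:
YYYYYY
YYYBBB
YYYBBB
YYYBBB
YYYYYY
YYYYYY
YYYYYY
YYYYYY
After op 3 paint(5,5,Y):
YYYYYY
YYYBBB
YYYBBB
YYYBBB
YYYYYY
YYYYYY
YYYYYY
YYYYYY

Answer: YYYYYY
YYYBBB
YYYBBB
YYYBBB
YYYYYY
YYYYYY
YYYYYY
YYYYYY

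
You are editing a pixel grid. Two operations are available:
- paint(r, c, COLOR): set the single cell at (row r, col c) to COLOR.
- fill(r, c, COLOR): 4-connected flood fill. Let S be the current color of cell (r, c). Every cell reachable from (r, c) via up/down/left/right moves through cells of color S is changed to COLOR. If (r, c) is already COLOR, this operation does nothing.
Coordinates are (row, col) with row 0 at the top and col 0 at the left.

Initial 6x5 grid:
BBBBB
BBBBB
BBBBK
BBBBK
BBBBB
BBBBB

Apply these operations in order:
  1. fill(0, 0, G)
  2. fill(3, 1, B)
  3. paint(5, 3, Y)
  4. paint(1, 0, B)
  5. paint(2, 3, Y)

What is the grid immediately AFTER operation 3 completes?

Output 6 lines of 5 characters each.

After op 1 fill(0,0,G) [28 cells changed]:
GGGGG
GGGGG
GGGGK
GGGGK
GGGGG
GGGGG
After op 2 fill(3,1,B) [28 cells changed]:
BBBBB
BBBBB
BBBBK
BBBBK
BBBBB
BBBBB
After op 3 paint(5,3,Y):
BBBBB
BBBBB
BBBBK
BBBBK
BBBBB
BBBYB

Answer: BBBBB
BBBBB
BBBBK
BBBBK
BBBBB
BBBYB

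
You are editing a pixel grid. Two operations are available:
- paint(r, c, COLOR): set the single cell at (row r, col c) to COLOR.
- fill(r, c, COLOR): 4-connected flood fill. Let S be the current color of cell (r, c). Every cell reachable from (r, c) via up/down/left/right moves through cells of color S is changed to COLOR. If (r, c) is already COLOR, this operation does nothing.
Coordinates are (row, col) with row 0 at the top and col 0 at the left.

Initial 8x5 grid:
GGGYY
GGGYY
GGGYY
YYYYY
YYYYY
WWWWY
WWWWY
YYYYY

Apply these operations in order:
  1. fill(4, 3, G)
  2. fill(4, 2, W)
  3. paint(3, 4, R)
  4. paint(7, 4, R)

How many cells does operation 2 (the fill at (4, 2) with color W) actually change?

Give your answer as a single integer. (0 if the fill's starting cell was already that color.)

Answer: 32

Derivation:
After op 1 fill(4,3,G) [23 cells changed]:
GGGGG
GGGGG
GGGGG
GGGGG
GGGGG
WWWWG
WWWWG
GGGGG
After op 2 fill(4,2,W) [32 cells changed]:
WWWWW
WWWWW
WWWWW
WWWWW
WWWWW
WWWWW
WWWWW
WWWWW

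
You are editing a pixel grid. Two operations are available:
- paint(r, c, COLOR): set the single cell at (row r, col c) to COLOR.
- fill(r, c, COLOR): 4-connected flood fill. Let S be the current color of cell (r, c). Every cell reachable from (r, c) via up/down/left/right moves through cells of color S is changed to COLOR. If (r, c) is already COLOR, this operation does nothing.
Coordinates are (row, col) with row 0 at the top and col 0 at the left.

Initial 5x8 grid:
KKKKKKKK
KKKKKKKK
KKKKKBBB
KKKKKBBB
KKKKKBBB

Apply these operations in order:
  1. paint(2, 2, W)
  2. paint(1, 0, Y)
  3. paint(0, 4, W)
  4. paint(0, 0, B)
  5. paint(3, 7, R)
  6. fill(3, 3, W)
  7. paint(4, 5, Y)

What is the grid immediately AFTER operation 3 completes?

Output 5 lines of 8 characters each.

After op 1 paint(2,2,W):
KKKKKKKK
KKKKKKKK
KKWKKBBB
KKKKKBBB
KKKKKBBB
After op 2 paint(1,0,Y):
KKKKKKKK
YKKKKKKK
KKWKKBBB
KKKKKBBB
KKKKKBBB
After op 3 paint(0,4,W):
KKKKWKKK
YKKKKKKK
KKWKKBBB
KKKKKBBB
KKKKKBBB

Answer: KKKKWKKK
YKKKKKKK
KKWKKBBB
KKKKKBBB
KKKKKBBB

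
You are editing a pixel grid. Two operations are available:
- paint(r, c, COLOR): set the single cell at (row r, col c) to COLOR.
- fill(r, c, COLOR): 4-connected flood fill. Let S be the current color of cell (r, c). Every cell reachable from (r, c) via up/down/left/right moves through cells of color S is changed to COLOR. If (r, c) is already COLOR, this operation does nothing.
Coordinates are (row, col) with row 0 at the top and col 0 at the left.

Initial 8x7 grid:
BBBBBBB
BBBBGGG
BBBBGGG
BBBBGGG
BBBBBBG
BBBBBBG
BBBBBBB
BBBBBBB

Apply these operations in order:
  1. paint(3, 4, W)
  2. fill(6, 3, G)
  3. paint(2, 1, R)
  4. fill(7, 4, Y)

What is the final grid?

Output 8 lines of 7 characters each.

Answer: YYYYYYY
YYYYYYY
YRYYYYY
YYYYWYY
YYYYYYY
YYYYYYY
YYYYYYY
YYYYYYY

Derivation:
After op 1 paint(3,4,W):
BBBBBBB
BBBBGGG
BBBBGGG
BBBBWGG
BBBBBBG
BBBBBBG
BBBBBBB
BBBBBBB
After op 2 fill(6,3,G) [45 cells changed]:
GGGGGGG
GGGGGGG
GGGGGGG
GGGGWGG
GGGGGGG
GGGGGGG
GGGGGGG
GGGGGGG
After op 3 paint(2,1,R):
GGGGGGG
GGGGGGG
GRGGGGG
GGGGWGG
GGGGGGG
GGGGGGG
GGGGGGG
GGGGGGG
After op 4 fill(7,4,Y) [54 cells changed]:
YYYYYYY
YYYYYYY
YRYYYYY
YYYYWYY
YYYYYYY
YYYYYYY
YYYYYYY
YYYYYYY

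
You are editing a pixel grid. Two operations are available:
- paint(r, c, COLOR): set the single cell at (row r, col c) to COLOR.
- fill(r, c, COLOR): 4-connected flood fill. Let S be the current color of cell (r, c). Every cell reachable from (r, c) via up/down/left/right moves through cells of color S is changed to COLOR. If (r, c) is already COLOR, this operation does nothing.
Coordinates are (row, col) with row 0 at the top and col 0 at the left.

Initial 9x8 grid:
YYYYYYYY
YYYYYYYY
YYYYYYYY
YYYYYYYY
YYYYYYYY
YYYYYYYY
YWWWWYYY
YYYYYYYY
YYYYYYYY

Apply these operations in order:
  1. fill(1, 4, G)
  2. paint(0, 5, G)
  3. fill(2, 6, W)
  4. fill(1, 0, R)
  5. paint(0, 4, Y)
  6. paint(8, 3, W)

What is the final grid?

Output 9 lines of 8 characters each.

After op 1 fill(1,4,G) [68 cells changed]:
GGGGGGGG
GGGGGGGG
GGGGGGGG
GGGGGGGG
GGGGGGGG
GGGGGGGG
GWWWWGGG
GGGGGGGG
GGGGGGGG
After op 2 paint(0,5,G):
GGGGGGGG
GGGGGGGG
GGGGGGGG
GGGGGGGG
GGGGGGGG
GGGGGGGG
GWWWWGGG
GGGGGGGG
GGGGGGGG
After op 3 fill(2,6,W) [68 cells changed]:
WWWWWWWW
WWWWWWWW
WWWWWWWW
WWWWWWWW
WWWWWWWW
WWWWWWWW
WWWWWWWW
WWWWWWWW
WWWWWWWW
After op 4 fill(1,0,R) [72 cells changed]:
RRRRRRRR
RRRRRRRR
RRRRRRRR
RRRRRRRR
RRRRRRRR
RRRRRRRR
RRRRRRRR
RRRRRRRR
RRRRRRRR
After op 5 paint(0,4,Y):
RRRRYRRR
RRRRRRRR
RRRRRRRR
RRRRRRRR
RRRRRRRR
RRRRRRRR
RRRRRRRR
RRRRRRRR
RRRRRRRR
After op 6 paint(8,3,W):
RRRRYRRR
RRRRRRRR
RRRRRRRR
RRRRRRRR
RRRRRRRR
RRRRRRRR
RRRRRRRR
RRRRRRRR
RRRWRRRR

Answer: RRRRYRRR
RRRRRRRR
RRRRRRRR
RRRRRRRR
RRRRRRRR
RRRRRRRR
RRRRRRRR
RRRRRRRR
RRRWRRRR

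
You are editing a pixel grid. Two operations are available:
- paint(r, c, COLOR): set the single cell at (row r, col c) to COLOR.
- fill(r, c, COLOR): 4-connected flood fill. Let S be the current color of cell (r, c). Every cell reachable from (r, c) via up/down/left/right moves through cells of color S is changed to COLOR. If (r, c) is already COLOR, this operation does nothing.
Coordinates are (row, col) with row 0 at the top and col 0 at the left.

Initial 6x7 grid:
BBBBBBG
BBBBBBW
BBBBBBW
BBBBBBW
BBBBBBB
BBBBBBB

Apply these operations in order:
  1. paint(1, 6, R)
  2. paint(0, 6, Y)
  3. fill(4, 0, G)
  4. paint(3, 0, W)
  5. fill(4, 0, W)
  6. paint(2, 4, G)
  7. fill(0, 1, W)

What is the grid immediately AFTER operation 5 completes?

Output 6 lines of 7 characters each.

After op 1 paint(1,6,R):
BBBBBBG
BBBBBBR
BBBBBBW
BBBBBBW
BBBBBBB
BBBBBBB
After op 2 paint(0,6,Y):
BBBBBBY
BBBBBBR
BBBBBBW
BBBBBBW
BBBBBBB
BBBBBBB
After op 3 fill(4,0,G) [38 cells changed]:
GGGGGGY
GGGGGGR
GGGGGGW
GGGGGGW
GGGGGGG
GGGGGGG
After op 4 paint(3,0,W):
GGGGGGY
GGGGGGR
GGGGGGW
WGGGGGW
GGGGGGG
GGGGGGG
After op 5 fill(4,0,W) [37 cells changed]:
WWWWWWY
WWWWWWR
WWWWWWW
WWWWWWW
WWWWWWW
WWWWWWW

Answer: WWWWWWY
WWWWWWR
WWWWWWW
WWWWWWW
WWWWWWW
WWWWWWW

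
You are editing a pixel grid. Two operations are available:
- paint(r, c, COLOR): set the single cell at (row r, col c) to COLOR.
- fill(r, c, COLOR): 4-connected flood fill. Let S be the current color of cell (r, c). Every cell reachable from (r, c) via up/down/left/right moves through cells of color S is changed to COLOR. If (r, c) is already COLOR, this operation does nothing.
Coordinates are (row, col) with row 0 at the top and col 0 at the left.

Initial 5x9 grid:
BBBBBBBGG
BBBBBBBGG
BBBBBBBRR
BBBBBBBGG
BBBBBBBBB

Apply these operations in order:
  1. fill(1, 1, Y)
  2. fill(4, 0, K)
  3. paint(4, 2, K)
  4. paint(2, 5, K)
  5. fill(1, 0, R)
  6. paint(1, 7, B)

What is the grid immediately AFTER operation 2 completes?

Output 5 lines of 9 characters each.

After op 1 fill(1,1,Y) [37 cells changed]:
YYYYYYYGG
YYYYYYYGG
YYYYYYYRR
YYYYYYYGG
YYYYYYYYY
After op 2 fill(4,0,K) [37 cells changed]:
KKKKKKKGG
KKKKKKKGG
KKKKKKKRR
KKKKKKKGG
KKKKKKKKK

Answer: KKKKKKKGG
KKKKKKKGG
KKKKKKKRR
KKKKKKKGG
KKKKKKKKK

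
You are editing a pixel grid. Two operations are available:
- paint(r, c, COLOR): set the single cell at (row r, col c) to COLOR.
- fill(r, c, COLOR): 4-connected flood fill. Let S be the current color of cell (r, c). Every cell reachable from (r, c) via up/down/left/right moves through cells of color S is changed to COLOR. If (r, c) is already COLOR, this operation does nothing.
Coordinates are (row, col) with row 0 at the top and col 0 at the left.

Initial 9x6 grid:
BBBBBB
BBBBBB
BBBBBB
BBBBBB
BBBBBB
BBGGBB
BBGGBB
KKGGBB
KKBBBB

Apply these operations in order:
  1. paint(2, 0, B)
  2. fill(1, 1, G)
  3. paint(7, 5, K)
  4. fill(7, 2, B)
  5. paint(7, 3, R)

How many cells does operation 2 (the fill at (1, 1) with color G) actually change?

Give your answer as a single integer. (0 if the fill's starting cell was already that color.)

After op 1 paint(2,0,B):
BBBBBB
BBBBBB
BBBBBB
BBBBBB
BBBBBB
BBGGBB
BBGGBB
KKGGBB
KKBBBB
After op 2 fill(1,1,G) [44 cells changed]:
GGGGGG
GGGGGG
GGGGGG
GGGGGG
GGGGGG
GGGGGG
GGGGGG
KKGGGG
KKGGGG

Answer: 44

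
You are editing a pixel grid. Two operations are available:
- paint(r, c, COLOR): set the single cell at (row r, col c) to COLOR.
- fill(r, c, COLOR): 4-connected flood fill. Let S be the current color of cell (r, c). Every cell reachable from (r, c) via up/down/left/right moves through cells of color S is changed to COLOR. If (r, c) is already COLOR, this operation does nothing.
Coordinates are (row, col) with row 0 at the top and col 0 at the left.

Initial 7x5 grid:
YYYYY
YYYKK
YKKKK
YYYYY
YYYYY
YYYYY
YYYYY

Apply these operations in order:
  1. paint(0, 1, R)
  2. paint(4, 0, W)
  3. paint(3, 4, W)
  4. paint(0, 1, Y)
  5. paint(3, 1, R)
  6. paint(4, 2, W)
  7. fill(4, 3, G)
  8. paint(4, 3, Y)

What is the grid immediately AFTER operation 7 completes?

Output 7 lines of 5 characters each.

Answer: YYYYY
YYYKK
YKKKK
YRGGW
WGWGG
GGGGG
GGGGG

Derivation:
After op 1 paint(0,1,R):
YRYYY
YYYKK
YKKKK
YYYYY
YYYYY
YYYYY
YYYYY
After op 2 paint(4,0,W):
YRYYY
YYYKK
YKKKK
YYYYY
WYYYY
YYYYY
YYYYY
After op 3 paint(3,4,W):
YRYYY
YYYKK
YKKKK
YYYYW
WYYYY
YYYYY
YYYYY
After op 4 paint(0,1,Y):
YYYYY
YYYKK
YKKKK
YYYYW
WYYYY
YYYYY
YYYYY
After op 5 paint(3,1,R):
YYYYY
YYYKK
YKKKK
YRYYW
WYYYY
YYYYY
YYYYY
After op 6 paint(4,2,W):
YYYYY
YYYKK
YKKKK
YRYYW
WYWYY
YYYYY
YYYYY
After op 7 fill(4,3,G) [15 cells changed]:
YYYYY
YYYKK
YKKKK
YRGGW
WGWGG
GGGGG
GGGGG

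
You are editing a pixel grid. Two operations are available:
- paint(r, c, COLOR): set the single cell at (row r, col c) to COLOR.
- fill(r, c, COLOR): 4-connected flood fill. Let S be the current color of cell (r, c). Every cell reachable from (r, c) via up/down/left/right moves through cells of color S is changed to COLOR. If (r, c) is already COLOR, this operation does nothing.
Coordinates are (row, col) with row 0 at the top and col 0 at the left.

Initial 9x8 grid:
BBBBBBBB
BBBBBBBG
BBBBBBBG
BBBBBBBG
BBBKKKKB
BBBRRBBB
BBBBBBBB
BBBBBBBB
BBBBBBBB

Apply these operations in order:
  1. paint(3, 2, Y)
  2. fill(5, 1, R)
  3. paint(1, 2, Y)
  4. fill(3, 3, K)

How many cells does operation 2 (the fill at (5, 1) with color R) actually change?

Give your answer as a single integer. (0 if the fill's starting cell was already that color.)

After op 1 paint(3,2,Y):
BBBBBBBB
BBBBBBBG
BBBBBBBG
BBYBBBBG
BBBKKKKB
BBBRRBBB
BBBBBBBB
BBBBBBBB
BBBBBBBB
After op 2 fill(5,1,R) [62 cells changed]:
RRRRRRRR
RRRRRRRG
RRRRRRRG
RRYRRRRG
RRRKKKKR
RRRRRRRR
RRRRRRRR
RRRRRRRR
RRRRRRRR

Answer: 62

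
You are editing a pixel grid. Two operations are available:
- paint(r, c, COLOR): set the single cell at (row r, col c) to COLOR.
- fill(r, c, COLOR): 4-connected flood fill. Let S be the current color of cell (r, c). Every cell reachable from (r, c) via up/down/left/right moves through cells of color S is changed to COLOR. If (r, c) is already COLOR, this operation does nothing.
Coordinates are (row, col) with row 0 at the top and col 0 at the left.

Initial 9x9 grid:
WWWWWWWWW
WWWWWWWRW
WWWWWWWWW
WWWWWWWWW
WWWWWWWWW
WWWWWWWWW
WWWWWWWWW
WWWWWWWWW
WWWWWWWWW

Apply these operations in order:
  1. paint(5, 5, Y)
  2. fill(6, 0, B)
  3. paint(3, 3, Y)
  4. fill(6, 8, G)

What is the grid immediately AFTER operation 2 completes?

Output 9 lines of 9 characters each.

Answer: BBBBBBBBB
BBBBBBBRB
BBBBBBBBB
BBBBBBBBB
BBBBBBBBB
BBBBBYBBB
BBBBBBBBB
BBBBBBBBB
BBBBBBBBB

Derivation:
After op 1 paint(5,5,Y):
WWWWWWWWW
WWWWWWWRW
WWWWWWWWW
WWWWWWWWW
WWWWWWWWW
WWWWWYWWW
WWWWWWWWW
WWWWWWWWW
WWWWWWWWW
After op 2 fill(6,0,B) [79 cells changed]:
BBBBBBBBB
BBBBBBBRB
BBBBBBBBB
BBBBBBBBB
BBBBBBBBB
BBBBBYBBB
BBBBBBBBB
BBBBBBBBB
BBBBBBBBB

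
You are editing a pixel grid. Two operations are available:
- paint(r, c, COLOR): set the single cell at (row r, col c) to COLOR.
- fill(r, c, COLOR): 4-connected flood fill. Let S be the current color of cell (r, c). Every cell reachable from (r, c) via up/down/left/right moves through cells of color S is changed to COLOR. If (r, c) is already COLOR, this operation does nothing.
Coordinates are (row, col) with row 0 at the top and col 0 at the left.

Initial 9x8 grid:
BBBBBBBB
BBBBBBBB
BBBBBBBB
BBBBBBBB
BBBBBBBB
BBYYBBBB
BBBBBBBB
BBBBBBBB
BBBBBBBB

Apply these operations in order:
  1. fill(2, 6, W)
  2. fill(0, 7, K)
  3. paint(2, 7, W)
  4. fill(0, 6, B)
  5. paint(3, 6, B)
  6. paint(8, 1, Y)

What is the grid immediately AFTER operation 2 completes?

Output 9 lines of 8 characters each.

Answer: KKKKKKKK
KKKKKKKK
KKKKKKKK
KKKKKKKK
KKKKKKKK
KKYYKKKK
KKKKKKKK
KKKKKKKK
KKKKKKKK

Derivation:
After op 1 fill(2,6,W) [70 cells changed]:
WWWWWWWW
WWWWWWWW
WWWWWWWW
WWWWWWWW
WWWWWWWW
WWYYWWWW
WWWWWWWW
WWWWWWWW
WWWWWWWW
After op 2 fill(0,7,K) [70 cells changed]:
KKKKKKKK
KKKKKKKK
KKKKKKKK
KKKKKKKK
KKKKKKKK
KKYYKKKK
KKKKKKKK
KKKKKKKK
KKKKKKKK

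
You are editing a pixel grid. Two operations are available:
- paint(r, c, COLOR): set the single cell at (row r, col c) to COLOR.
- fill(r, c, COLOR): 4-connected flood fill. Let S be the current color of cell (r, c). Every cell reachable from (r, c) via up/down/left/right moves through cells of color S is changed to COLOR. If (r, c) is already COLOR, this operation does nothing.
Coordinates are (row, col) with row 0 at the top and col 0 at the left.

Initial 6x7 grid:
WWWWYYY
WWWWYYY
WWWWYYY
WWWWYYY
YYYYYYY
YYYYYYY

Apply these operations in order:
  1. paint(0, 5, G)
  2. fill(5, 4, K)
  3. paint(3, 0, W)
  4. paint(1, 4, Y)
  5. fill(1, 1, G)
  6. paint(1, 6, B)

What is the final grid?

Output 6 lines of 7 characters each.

After op 1 paint(0,5,G):
WWWWYGY
WWWWYYY
WWWWYYY
WWWWYYY
YYYYYYY
YYYYYYY
After op 2 fill(5,4,K) [25 cells changed]:
WWWWKGK
WWWWKKK
WWWWKKK
WWWWKKK
KKKKKKK
KKKKKKK
After op 3 paint(3,0,W):
WWWWKGK
WWWWKKK
WWWWKKK
WWWWKKK
KKKKKKK
KKKKKKK
After op 4 paint(1,4,Y):
WWWWKGK
WWWWYKK
WWWWKKK
WWWWKKK
KKKKKKK
KKKKKKK
After op 5 fill(1,1,G) [16 cells changed]:
GGGGKGK
GGGGYKK
GGGGKKK
GGGGKKK
KKKKKKK
KKKKKKK
After op 6 paint(1,6,B):
GGGGKGK
GGGGYKB
GGGGKKK
GGGGKKK
KKKKKKK
KKKKKKK

Answer: GGGGKGK
GGGGYKB
GGGGKKK
GGGGKKK
KKKKKKK
KKKKKKK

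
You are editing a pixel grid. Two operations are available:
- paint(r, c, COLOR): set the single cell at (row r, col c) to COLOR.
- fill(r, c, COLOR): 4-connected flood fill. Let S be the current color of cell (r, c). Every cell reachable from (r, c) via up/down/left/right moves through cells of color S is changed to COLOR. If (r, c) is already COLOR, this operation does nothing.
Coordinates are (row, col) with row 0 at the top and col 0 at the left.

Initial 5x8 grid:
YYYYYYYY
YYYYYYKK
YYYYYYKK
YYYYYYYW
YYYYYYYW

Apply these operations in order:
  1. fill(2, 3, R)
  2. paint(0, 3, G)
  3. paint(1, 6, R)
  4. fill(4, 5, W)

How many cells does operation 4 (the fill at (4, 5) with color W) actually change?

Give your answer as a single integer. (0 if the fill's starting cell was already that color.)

After op 1 fill(2,3,R) [34 cells changed]:
RRRRRRRR
RRRRRRKK
RRRRRRKK
RRRRRRRW
RRRRRRRW
After op 2 paint(0,3,G):
RRRGRRRR
RRRRRRKK
RRRRRRKK
RRRRRRRW
RRRRRRRW
After op 3 paint(1,6,R):
RRRGRRRR
RRRRRRRK
RRRRRRKK
RRRRRRRW
RRRRRRRW
After op 4 fill(4,5,W) [34 cells changed]:
WWWGWWWW
WWWWWWWK
WWWWWWKK
WWWWWWWW
WWWWWWWW

Answer: 34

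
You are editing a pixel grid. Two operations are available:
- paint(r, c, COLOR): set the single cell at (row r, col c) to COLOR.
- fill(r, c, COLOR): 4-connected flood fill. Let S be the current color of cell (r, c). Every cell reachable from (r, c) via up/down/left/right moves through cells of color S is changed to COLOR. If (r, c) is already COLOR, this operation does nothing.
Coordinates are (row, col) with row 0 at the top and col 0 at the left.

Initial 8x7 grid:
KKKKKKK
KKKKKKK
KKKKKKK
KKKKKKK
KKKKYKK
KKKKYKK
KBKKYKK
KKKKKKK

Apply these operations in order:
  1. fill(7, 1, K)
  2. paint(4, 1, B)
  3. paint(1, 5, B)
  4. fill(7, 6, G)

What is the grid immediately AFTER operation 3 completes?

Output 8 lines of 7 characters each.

Answer: KKKKKKK
KKKKKBK
KKKKKKK
KKKKKKK
KBKKYKK
KKKKYKK
KBKKYKK
KKKKKKK

Derivation:
After op 1 fill(7,1,K) [0 cells changed]:
KKKKKKK
KKKKKKK
KKKKKKK
KKKKKKK
KKKKYKK
KKKKYKK
KBKKYKK
KKKKKKK
After op 2 paint(4,1,B):
KKKKKKK
KKKKKKK
KKKKKKK
KKKKKKK
KBKKYKK
KKKKYKK
KBKKYKK
KKKKKKK
After op 3 paint(1,5,B):
KKKKKKK
KKKKKBK
KKKKKKK
KKKKKKK
KBKKYKK
KKKKYKK
KBKKYKK
KKKKKKK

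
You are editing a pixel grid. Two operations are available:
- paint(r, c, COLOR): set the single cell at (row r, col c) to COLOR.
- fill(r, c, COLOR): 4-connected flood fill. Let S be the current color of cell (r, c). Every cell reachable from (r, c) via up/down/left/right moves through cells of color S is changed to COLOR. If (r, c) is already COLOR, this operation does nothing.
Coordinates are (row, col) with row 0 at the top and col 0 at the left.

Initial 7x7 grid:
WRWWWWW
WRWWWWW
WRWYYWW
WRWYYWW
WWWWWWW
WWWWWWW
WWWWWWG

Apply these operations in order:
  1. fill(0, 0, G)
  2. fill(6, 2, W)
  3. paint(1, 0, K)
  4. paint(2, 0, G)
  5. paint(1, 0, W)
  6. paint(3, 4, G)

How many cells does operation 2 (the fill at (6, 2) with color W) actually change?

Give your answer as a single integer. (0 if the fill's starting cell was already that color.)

Answer: 41

Derivation:
After op 1 fill(0,0,G) [40 cells changed]:
GRGGGGG
GRGGGGG
GRGYYGG
GRGYYGG
GGGGGGG
GGGGGGG
GGGGGGG
After op 2 fill(6,2,W) [41 cells changed]:
WRWWWWW
WRWWWWW
WRWYYWW
WRWYYWW
WWWWWWW
WWWWWWW
WWWWWWW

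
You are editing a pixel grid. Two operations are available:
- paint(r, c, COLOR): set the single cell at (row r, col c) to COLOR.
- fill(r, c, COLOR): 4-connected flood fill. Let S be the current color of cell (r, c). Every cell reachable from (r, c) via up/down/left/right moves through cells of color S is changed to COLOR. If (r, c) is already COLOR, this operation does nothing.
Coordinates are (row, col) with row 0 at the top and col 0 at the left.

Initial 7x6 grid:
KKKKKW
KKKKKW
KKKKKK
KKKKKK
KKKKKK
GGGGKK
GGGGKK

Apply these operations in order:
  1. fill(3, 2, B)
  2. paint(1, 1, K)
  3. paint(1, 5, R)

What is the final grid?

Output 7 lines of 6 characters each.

After op 1 fill(3,2,B) [32 cells changed]:
BBBBBW
BBBBBW
BBBBBB
BBBBBB
BBBBBB
GGGGBB
GGGGBB
After op 2 paint(1,1,K):
BBBBBW
BKBBBW
BBBBBB
BBBBBB
BBBBBB
GGGGBB
GGGGBB
After op 3 paint(1,5,R):
BBBBBW
BKBBBR
BBBBBB
BBBBBB
BBBBBB
GGGGBB
GGGGBB

Answer: BBBBBW
BKBBBR
BBBBBB
BBBBBB
BBBBBB
GGGGBB
GGGGBB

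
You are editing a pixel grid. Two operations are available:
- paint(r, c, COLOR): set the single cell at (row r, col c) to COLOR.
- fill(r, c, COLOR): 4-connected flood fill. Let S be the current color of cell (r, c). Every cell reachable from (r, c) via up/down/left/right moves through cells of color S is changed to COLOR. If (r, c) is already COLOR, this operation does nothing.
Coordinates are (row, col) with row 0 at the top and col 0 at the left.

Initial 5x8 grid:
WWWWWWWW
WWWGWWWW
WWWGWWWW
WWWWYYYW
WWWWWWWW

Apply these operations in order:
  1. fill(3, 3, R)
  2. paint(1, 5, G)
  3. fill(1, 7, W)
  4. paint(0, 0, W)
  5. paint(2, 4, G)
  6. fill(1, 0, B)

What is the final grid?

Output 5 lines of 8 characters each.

After op 1 fill(3,3,R) [35 cells changed]:
RRRRRRRR
RRRGRRRR
RRRGRRRR
RRRRYYYR
RRRRRRRR
After op 2 paint(1,5,G):
RRRRRRRR
RRRGRGRR
RRRGRRRR
RRRRYYYR
RRRRRRRR
After op 3 fill(1,7,W) [34 cells changed]:
WWWWWWWW
WWWGWGWW
WWWGWWWW
WWWWYYYW
WWWWWWWW
After op 4 paint(0,0,W):
WWWWWWWW
WWWGWGWW
WWWGWWWW
WWWWYYYW
WWWWWWWW
After op 5 paint(2,4,G):
WWWWWWWW
WWWGWGWW
WWWGGWWW
WWWWYYYW
WWWWWWWW
After op 6 fill(1,0,B) [33 cells changed]:
BBBBBBBB
BBBGBGBB
BBBGGBBB
BBBBYYYB
BBBBBBBB

Answer: BBBBBBBB
BBBGBGBB
BBBGGBBB
BBBBYYYB
BBBBBBBB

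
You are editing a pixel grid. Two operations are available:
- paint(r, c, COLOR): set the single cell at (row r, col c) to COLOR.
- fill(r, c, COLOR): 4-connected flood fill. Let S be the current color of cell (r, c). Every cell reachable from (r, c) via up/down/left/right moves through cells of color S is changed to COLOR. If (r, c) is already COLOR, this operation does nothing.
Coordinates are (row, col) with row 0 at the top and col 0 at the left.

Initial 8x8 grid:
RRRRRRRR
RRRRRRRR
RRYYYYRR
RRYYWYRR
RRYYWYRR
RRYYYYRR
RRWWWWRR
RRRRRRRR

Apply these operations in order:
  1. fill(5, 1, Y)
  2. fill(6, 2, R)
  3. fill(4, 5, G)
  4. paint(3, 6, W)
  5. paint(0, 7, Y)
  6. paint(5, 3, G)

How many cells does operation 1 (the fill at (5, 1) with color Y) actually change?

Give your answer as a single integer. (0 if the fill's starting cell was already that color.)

Answer: 44

Derivation:
After op 1 fill(5,1,Y) [44 cells changed]:
YYYYYYYY
YYYYYYYY
YYYYYYYY
YYYYWYYY
YYYYWYYY
YYYYYYYY
YYWWWWYY
YYYYYYYY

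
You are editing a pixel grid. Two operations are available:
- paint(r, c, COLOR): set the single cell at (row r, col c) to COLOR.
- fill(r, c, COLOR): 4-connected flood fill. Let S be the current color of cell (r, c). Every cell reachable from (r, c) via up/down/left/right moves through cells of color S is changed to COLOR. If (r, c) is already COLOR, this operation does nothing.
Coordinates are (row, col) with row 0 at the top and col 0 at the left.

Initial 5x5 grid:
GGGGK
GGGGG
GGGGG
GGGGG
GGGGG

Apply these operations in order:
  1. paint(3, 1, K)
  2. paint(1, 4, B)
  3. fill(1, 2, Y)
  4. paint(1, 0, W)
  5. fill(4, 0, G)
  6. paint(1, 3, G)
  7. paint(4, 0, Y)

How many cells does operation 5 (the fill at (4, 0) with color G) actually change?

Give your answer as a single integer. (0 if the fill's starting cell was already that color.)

Answer: 21

Derivation:
After op 1 paint(3,1,K):
GGGGK
GGGGG
GGGGG
GKGGG
GGGGG
After op 2 paint(1,4,B):
GGGGK
GGGGB
GGGGG
GKGGG
GGGGG
After op 3 fill(1,2,Y) [22 cells changed]:
YYYYK
YYYYB
YYYYY
YKYYY
YYYYY
After op 4 paint(1,0,W):
YYYYK
WYYYB
YYYYY
YKYYY
YYYYY
After op 5 fill(4,0,G) [21 cells changed]:
GGGGK
WGGGB
GGGGG
GKGGG
GGGGG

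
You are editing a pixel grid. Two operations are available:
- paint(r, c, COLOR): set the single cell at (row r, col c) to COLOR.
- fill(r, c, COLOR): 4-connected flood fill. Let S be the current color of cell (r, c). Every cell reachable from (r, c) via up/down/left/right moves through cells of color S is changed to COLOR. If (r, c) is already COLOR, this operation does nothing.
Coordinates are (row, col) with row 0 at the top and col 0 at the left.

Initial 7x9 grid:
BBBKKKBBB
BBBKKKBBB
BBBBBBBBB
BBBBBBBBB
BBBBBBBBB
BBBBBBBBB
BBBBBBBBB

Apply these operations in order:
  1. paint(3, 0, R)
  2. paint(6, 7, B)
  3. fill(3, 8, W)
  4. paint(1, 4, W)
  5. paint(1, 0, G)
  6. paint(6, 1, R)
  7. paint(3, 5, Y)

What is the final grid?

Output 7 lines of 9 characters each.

Answer: WWWKKKWWW
GWWKWKWWW
WWWWWWWWW
RWWWWYWWW
WWWWWWWWW
WWWWWWWWW
WRWWWWWWW

Derivation:
After op 1 paint(3,0,R):
BBBKKKBBB
BBBKKKBBB
BBBBBBBBB
RBBBBBBBB
BBBBBBBBB
BBBBBBBBB
BBBBBBBBB
After op 2 paint(6,7,B):
BBBKKKBBB
BBBKKKBBB
BBBBBBBBB
RBBBBBBBB
BBBBBBBBB
BBBBBBBBB
BBBBBBBBB
After op 3 fill(3,8,W) [56 cells changed]:
WWWKKKWWW
WWWKKKWWW
WWWWWWWWW
RWWWWWWWW
WWWWWWWWW
WWWWWWWWW
WWWWWWWWW
After op 4 paint(1,4,W):
WWWKKKWWW
WWWKWKWWW
WWWWWWWWW
RWWWWWWWW
WWWWWWWWW
WWWWWWWWW
WWWWWWWWW
After op 5 paint(1,0,G):
WWWKKKWWW
GWWKWKWWW
WWWWWWWWW
RWWWWWWWW
WWWWWWWWW
WWWWWWWWW
WWWWWWWWW
After op 6 paint(6,1,R):
WWWKKKWWW
GWWKWKWWW
WWWWWWWWW
RWWWWWWWW
WWWWWWWWW
WWWWWWWWW
WRWWWWWWW
After op 7 paint(3,5,Y):
WWWKKKWWW
GWWKWKWWW
WWWWWWWWW
RWWWWYWWW
WWWWWWWWW
WWWWWWWWW
WRWWWWWWW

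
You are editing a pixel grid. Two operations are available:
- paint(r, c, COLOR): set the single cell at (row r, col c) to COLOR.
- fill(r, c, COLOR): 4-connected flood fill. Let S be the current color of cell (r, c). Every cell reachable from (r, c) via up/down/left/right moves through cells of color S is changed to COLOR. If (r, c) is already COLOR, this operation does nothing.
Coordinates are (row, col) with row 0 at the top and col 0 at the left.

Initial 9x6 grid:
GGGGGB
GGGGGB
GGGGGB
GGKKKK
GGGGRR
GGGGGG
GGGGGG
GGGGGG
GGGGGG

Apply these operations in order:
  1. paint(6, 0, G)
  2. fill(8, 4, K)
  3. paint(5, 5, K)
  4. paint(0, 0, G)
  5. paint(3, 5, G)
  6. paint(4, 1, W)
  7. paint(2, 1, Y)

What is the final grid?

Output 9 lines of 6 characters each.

Answer: GKKKKB
KKKKKB
KYKKKB
KKKKKG
KWKKRR
KKKKKK
KKKKKK
KKKKKK
KKKKKK

Derivation:
After op 1 paint(6,0,G):
GGGGGB
GGGGGB
GGGGGB
GGKKKK
GGGGRR
GGGGGG
GGGGGG
GGGGGG
GGGGGG
After op 2 fill(8,4,K) [45 cells changed]:
KKKKKB
KKKKKB
KKKKKB
KKKKKK
KKKKRR
KKKKKK
KKKKKK
KKKKKK
KKKKKK
After op 3 paint(5,5,K):
KKKKKB
KKKKKB
KKKKKB
KKKKKK
KKKKRR
KKKKKK
KKKKKK
KKKKKK
KKKKKK
After op 4 paint(0,0,G):
GKKKKB
KKKKKB
KKKKKB
KKKKKK
KKKKRR
KKKKKK
KKKKKK
KKKKKK
KKKKKK
After op 5 paint(3,5,G):
GKKKKB
KKKKKB
KKKKKB
KKKKKG
KKKKRR
KKKKKK
KKKKKK
KKKKKK
KKKKKK
After op 6 paint(4,1,W):
GKKKKB
KKKKKB
KKKKKB
KKKKKG
KWKKRR
KKKKKK
KKKKKK
KKKKKK
KKKKKK
After op 7 paint(2,1,Y):
GKKKKB
KKKKKB
KYKKKB
KKKKKG
KWKKRR
KKKKKK
KKKKKK
KKKKKK
KKKKKK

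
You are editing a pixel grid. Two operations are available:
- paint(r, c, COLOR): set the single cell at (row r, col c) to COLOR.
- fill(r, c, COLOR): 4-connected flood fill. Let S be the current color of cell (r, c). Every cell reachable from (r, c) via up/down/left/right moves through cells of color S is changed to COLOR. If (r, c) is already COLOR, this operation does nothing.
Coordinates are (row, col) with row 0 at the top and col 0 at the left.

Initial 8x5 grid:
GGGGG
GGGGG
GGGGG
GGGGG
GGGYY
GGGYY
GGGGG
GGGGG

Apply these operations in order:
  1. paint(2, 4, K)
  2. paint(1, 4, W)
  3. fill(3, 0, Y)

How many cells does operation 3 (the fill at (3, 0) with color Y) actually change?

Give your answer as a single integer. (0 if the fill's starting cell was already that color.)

After op 1 paint(2,4,K):
GGGGG
GGGGG
GGGGK
GGGGG
GGGYY
GGGYY
GGGGG
GGGGG
After op 2 paint(1,4,W):
GGGGG
GGGGW
GGGGK
GGGGG
GGGYY
GGGYY
GGGGG
GGGGG
After op 3 fill(3,0,Y) [34 cells changed]:
YYYYY
YYYYW
YYYYK
YYYYY
YYYYY
YYYYY
YYYYY
YYYYY

Answer: 34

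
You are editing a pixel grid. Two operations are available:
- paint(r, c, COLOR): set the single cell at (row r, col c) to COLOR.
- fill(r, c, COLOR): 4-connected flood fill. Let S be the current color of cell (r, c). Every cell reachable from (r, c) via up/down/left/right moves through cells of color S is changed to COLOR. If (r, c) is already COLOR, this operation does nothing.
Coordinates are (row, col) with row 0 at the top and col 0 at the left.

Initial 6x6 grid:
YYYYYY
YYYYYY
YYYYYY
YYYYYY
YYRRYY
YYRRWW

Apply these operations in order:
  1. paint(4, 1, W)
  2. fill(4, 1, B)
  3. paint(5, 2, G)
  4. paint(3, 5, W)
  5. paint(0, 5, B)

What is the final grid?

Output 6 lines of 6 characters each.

Answer: YYYYYB
YYYYYY
YYYYYY
YYYYYW
YBRRYY
YYGRWW

Derivation:
After op 1 paint(4,1,W):
YYYYYY
YYYYYY
YYYYYY
YYYYYY
YWRRYY
YYRRWW
After op 2 fill(4,1,B) [1 cells changed]:
YYYYYY
YYYYYY
YYYYYY
YYYYYY
YBRRYY
YYRRWW
After op 3 paint(5,2,G):
YYYYYY
YYYYYY
YYYYYY
YYYYYY
YBRRYY
YYGRWW
After op 4 paint(3,5,W):
YYYYYY
YYYYYY
YYYYYY
YYYYYW
YBRRYY
YYGRWW
After op 5 paint(0,5,B):
YYYYYB
YYYYYY
YYYYYY
YYYYYW
YBRRYY
YYGRWW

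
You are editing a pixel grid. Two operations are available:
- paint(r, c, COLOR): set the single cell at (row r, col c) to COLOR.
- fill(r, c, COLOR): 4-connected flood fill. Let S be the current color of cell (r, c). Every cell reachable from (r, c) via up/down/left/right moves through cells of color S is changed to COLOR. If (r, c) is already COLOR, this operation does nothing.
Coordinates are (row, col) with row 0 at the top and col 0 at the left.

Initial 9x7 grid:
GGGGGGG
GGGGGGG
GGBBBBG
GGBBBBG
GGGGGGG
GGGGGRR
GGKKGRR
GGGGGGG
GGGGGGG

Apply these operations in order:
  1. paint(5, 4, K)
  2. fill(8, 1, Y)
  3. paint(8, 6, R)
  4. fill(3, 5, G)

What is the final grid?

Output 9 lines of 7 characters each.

Answer: YYYYYYY
YYYYYYY
YYGGGGY
YYGGGGY
YYYYYYY
YYYYKRR
YYKKYRR
YYYYYYY
YYYYYYR

Derivation:
After op 1 paint(5,4,K):
GGGGGGG
GGGGGGG
GGBBBBG
GGBBBBG
GGGGGGG
GGGGKRR
GGKKGRR
GGGGGGG
GGGGGGG
After op 2 fill(8,1,Y) [48 cells changed]:
YYYYYYY
YYYYYYY
YYBBBBY
YYBBBBY
YYYYYYY
YYYYKRR
YYKKYRR
YYYYYYY
YYYYYYY
After op 3 paint(8,6,R):
YYYYYYY
YYYYYYY
YYBBBBY
YYBBBBY
YYYYYYY
YYYYKRR
YYKKYRR
YYYYYYY
YYYYYYR
After op 4 fill(3,5,G) [8 cells changed]:
YYYYYYY
YYYYYYY
YYGGGGY
YYGGGGY
YYYYYYY
YYYYKRR
YYKKYRR
YYYYYYY
YYYYYYR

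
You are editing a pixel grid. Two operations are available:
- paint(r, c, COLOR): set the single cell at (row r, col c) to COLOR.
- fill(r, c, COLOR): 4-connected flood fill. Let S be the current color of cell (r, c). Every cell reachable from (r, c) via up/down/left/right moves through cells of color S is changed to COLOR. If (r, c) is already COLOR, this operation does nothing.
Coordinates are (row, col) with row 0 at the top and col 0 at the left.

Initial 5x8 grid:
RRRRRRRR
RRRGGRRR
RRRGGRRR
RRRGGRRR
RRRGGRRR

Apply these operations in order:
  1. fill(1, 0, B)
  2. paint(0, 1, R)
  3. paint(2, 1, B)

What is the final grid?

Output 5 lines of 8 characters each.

Answer: BRBBBBBB
BBBGGBBB
BBBGGBBB
BBBGGBBB
BBBGGBBB

Derivation:
After op 1 fill(1,0,B) [32 cells changed]:
BBBBBBBB
BBBGGBBB
BBBGGBBB
BBBGGBBB
BBBGGBBB
After op 2 paint(0,1,R):
BRBBBBBB
BBBGGBBB
BBBGGBBB
BBBGGBBB
BBBGGBBB
After op 3 paint(2,1,B):
BRBBBBBB
BBBGGBBB
BBBGGBBB
BBBGGBBB
BBBGGBBB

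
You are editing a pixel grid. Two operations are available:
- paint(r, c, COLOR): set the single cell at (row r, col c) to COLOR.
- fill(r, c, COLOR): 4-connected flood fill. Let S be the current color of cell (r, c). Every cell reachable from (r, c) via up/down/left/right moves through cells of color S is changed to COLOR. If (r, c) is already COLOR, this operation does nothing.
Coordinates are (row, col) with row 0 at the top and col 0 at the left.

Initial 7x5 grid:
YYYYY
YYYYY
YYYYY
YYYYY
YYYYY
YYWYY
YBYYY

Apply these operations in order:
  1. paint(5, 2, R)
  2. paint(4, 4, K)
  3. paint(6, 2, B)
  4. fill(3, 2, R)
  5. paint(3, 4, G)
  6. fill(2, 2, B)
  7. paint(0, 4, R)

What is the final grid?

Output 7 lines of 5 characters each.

After op 1 paint(5,2,R):
YYYYY
YYYYY
YYYYY
YYYYY
YYYYY
YYRYY
YBYYY
After op 2 paint(4,4,K):
YYYYY
YYYYY
YYYYY
YYYYY
YYYYK
YYRYY
YBYYY
After op 3 paint(6,2,B):
YYYYY
YYYYY
YYYYY
YYYYY
YYYYK
YYRYY
YBBYY
After op 4 fill(3,2,R) [31 cells changed]:
RRRRR
RRRRR
RRRRR
RRRRR
RRRRK
RRRRR
RBBRR
After op 5 paint(3,4,G):
RRRRR
RRRRR
RRRRR
RRRRG
RRRRK
RRRRR
RBBRR
After op 6 fill(2,2,B) [31 cells changed]:
BBBBB
BBBBB
BBBBB
BBBBG
BBBBK
BBBBB
BBBBB
After op 7 paint(0,4,R):
BBBBR
BBBBB
BBBBB
BBBBG
BBBBK
BBBBB
BBBBB

Answer: BBBBR
BBBBB
BBBBB
BBBBG
BBBBK
BBBBB
BBBBB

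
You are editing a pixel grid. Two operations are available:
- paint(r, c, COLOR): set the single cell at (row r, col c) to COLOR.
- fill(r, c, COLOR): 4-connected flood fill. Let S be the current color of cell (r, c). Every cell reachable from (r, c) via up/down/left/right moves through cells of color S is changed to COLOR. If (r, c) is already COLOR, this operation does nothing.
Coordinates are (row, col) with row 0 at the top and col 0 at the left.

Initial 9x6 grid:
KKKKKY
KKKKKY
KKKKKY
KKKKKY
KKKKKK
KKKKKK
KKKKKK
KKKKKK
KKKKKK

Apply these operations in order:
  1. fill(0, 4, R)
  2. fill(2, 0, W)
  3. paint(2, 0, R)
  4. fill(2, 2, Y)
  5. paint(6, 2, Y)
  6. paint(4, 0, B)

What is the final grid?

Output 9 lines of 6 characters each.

After op 1 fill(0,4,R) [50 cells changed]:
RRRRRY
RRRRRY
RRRRRY
RRRRRY
RRRRRR
RRRRRR
RRRRRR
RRRRRR
RRRRRR
After op 2 fill(2,0,W) [50 cells changed]:
WWWWWY
WWWWWY
WWWWWY
WWWWWY
WWWWWW
WWWWWW
WWWWWW
WWWWWW
WWWWWW
After op 3 paint(2,0,R):
WWWWWY
WWWWWY
RWWWWY
WWWWWY
WWWWWW
WWWWWW
WWWWWW
WWWWWW
WWWWWW
After op 4 fill(2,2,Y) [49 cells changed]:
YYYYYY
YYYYYY
RYYYYY
YYYYYY
YYYYYY
YYYYYY
YYYYYY
YYYYYY
YYYYYY
After op 5 paint(6,2,Y):
YYYYYY
YYYYYY
RYYYYY
YYYYYY
YYYYYY
YYYYYY
YYYYYY
YYYYYY
YYYYYY
After op 6 paint(4,0,B):
YYYYYY
YYYYYY
RYYYYY
YYYYYY
BYYYYY
YYYYYY
YYYYYY
YYYYYY
YYYYYY

Answer: YYYYYY
YYYYYY
RYYYYY
YYYYYY
BYYYYY
YYYYYY
YYYYYY
YYYYYY
YYYYYY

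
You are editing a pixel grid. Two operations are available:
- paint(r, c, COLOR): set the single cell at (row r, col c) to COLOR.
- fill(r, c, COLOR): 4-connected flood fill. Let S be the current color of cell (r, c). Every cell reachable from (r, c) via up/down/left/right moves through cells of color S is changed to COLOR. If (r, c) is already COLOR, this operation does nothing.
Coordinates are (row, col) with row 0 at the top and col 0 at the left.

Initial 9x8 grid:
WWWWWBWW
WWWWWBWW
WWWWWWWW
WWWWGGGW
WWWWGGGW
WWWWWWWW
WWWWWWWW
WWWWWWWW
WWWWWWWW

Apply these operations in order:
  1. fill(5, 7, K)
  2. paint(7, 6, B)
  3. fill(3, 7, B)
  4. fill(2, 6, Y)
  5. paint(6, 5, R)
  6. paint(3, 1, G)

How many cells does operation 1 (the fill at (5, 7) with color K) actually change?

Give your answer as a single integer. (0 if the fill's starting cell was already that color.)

Answer: 64

Derivation:
After op 1 fill(5,7,K) [64 cells changed]:
KKKKKBKK
KKKKKBKK
KKKKKKKK
KKKKGGGK
KKKKGGGK
KKKKKKKK
KKKKKKKK
KKKKKKKK
KKKKKKKK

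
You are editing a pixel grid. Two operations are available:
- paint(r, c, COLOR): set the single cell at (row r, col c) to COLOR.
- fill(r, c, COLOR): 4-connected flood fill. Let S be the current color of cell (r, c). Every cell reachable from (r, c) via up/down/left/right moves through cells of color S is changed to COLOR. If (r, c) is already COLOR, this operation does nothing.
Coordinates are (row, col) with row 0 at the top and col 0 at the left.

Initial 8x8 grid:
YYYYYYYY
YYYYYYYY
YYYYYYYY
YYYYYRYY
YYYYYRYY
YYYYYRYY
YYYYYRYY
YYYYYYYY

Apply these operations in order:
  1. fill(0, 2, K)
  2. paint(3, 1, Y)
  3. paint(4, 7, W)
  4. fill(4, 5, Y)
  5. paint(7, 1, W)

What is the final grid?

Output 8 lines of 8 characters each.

After op 1 fill(0,2,K) [60 cells changed]:
KKKKKKKK
KKKKKKKK
KKKKKKKK
KKKKKRKK
KKKKKRKK
KKKKKRKK
KKKKKRKK
KKKKKKKK
After op 2 paint(3,1,Y):
KKKKKKKK
KKKKKKKK
KKKKKKKK
KYKKKRKK
KKKKKRKK
KKKKKRKK
KKKKKRKK
KKKKKKKK
After op 3 paint(4,7,W):
KKKKKKKK
KKKKKKKK
KKKKKKKK
KYKKKRKK
KKKKKRKW
KKKKKRKK
KKKKKRKK
KKKKKKKK
After op 4 fill(4,5,Y) [4 cells changed]:
KKKKKKKK
KKKKKKKK
KKKKKKKK
KYKKKYKK
KKKKKYKW
KKKKKYKK
KKKKKYKK
KKKKKKKK
After op 5 paint(7,1,W):
KKKKKKKK
KKKKKKKK
KKKKKKKK
KYKKKYKK
KKKKKYKW
KKKKKYKK
KKKKKYKK
KWKKKKKK

Answer: KKKKKKKK
KKKKKKKK
KKKKKKKK
KYKKKYKK
KKKKKYKW
KKKKKYKK
KKKKKYKK
KWKKKKKK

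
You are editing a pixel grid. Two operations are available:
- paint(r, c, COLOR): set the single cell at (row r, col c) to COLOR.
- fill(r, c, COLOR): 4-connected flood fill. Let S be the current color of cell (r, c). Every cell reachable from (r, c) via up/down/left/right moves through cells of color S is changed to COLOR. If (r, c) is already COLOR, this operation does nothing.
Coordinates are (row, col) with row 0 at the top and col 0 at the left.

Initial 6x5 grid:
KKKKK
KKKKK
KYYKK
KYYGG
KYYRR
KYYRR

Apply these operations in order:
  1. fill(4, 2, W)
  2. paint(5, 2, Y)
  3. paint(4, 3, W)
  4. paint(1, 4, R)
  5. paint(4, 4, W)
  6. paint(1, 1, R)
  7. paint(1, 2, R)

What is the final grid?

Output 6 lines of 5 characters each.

After op 1 fill(4,2,W) [8 cells changed]:
KKKKK
KKKKK
KWWKK
KWWGG
KWWRR
KWWRR
After op 2 paint(5,2,Y):
KKKKK
KKKKK
KWWKK
KWWGG
KWWRR
KWYRR
After op 3 paint(4,3,W):
KKKKK
KKKKK
KWWKK
KWWGG
KWWWR
KWYRR
After op 4 paint(1,4,R):
KKKKK
KKKKR
KWWKK
KWWGG
KWWWR
KWYRR
After op 5 paint(4,4,W):
KKKKK
KKKKR
KWWKK
KWWGG
KWWWW
KWYRR
After op 6 paint(1,1,R):
KKKKK
KRKKR
KWWKK
KWWGG
KWWWW
KWYRR
After op 7 paint(1,2,R):
KKKKK
KRRKR
KWWKK
KWWGG
KWWWW
KWYRR

Answer: KKKKK
KRRKR
KWWKK
KWWGG
KWWWW
KWYRR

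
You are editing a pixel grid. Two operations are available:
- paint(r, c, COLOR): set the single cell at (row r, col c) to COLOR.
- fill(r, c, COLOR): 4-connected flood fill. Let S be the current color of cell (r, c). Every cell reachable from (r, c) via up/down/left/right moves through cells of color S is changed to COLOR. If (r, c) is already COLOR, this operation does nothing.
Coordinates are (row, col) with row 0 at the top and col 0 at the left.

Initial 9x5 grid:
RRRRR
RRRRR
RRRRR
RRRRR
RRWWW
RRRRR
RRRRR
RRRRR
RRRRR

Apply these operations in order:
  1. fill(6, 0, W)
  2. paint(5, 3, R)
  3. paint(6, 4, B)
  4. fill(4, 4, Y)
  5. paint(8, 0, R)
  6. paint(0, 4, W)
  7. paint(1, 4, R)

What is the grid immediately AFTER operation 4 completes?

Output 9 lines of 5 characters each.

Answer: YYYYY
YYYYY
YYYYY
YYYYY
YYYYY
YYYRY
YYYYB
YYYYY
YYYYY

Derivation:
After op 1 fill(6,0,W) [42 cells changed]:
WWWWW
WWWWW
WWWWW
WWWWW
WWWWW
WWWWW
WWWWW
WWWWW
WWWWW
After op 2 paint(5,3,R):
WWWWW
WWWWW
WWWWW
WWWWW
WWWWW
WWWRW
WWWWW
WWWWW
WWWWW
After op 3 paint(6,4,B):
WWWWW
WWWWW
WWWWW
WWWWW
WWWWW
WWWRW
WWWWB
WWWWW
WWWWW
After op 4 fill(4,4,Y) [43 cells changed]:
YYYYY
YYYYY
YYYYY
YYYYY
YYYYY
YYYRY
YYYYB
YYYYY
YYYYY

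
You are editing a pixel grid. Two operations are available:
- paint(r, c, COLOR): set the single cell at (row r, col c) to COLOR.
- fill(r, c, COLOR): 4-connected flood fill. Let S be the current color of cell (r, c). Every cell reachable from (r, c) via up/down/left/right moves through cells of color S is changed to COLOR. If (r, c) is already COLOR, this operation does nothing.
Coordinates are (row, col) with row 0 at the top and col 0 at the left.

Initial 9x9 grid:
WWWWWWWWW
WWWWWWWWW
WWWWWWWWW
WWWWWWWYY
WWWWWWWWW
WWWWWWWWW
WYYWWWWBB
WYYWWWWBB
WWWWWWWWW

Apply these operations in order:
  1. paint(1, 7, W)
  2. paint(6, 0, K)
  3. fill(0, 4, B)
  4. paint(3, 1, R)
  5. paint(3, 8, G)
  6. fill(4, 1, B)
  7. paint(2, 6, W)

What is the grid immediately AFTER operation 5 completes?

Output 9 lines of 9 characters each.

Answer: BBBBBBBBB
BBBBBBBBB
BBBBBBBBB
BRBBBBBYG
BBBBBBBBB
BBBBBBBBB
KYYBBBBBB
BYYBBBBBB
BBBBBBBBB

Derivation:
After op 1 paint(1,7,W):
WWWWWWWWW
WWWWWWWWW
WWWWWWWWW
WWWWWWWYY
WWWWWWWWW
WWWWWWWWW
WYYWWWWBB
WYYWWWWBB
WWWWWWWWW
After op 2 paint(6,0,K):
WWWWWWWWW
WWWWWWWWW
WWWWWWWWW
WWWWWWWYY
WWWWWWWWW
WWWWWWWWW
KYYWWWWBB
WYYWWWWBB
WWWWWWWWW
After op 3 fill(0,4,B) [70 cells changed]:
BBBBBBBBB
BBBBBBBBB
BBBBBBBBB
BBBBBBBYY
BBBBBBBBB
BBBBBBBBB
KYYBBBBBB
BYYBBBBBB
BBBBBBBBB
After op 4 paint(3,1,R):
BBBBBBBBB
BBBBBBBBB
BBBBBBBBB
BRBBBBBYY
BBBBBBBBB
BBBBBBBBB
KYYBBBBBB
BYYBBBBBB
BBBBBBBBB
After op 5 paint(3,8,G):
BBBBBBBBB
BBBBBBBBB
BBBBBBBBB
BRBBBBBYG
BBBBBBBBB
BBBBBBBBB
KYYBBBBBB
BYYBBBBBB
BBBBBBBBB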